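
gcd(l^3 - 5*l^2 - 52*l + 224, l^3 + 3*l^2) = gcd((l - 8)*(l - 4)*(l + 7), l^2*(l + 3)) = 1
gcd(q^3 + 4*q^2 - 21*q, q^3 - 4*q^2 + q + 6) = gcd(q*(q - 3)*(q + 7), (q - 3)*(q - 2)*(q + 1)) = q - 3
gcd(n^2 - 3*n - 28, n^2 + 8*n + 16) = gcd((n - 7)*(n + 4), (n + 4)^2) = n + 4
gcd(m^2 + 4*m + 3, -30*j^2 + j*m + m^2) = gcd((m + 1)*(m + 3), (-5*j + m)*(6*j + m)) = 1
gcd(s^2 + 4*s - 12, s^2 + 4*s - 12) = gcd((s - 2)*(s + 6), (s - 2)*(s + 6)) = s^2 + 4*s - 12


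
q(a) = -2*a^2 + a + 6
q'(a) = 1 - 4*a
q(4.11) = -23.67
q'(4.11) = -15.44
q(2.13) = -0.94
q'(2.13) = -7.52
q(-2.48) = -8.78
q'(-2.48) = 10.92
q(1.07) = 4.78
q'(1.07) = -3.28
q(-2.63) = -10.46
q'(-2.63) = 11.52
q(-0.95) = 3.24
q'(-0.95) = 4.80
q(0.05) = 6.04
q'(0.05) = 0.80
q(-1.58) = -0.57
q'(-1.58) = 7.32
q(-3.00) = -15.00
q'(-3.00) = 13.00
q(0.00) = 6.00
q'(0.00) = 1.00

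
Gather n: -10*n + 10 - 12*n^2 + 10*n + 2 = 12 - 12*n^2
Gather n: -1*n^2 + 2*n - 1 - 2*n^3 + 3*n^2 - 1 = -2*n^3 + 2*n^2 + 2*n - 2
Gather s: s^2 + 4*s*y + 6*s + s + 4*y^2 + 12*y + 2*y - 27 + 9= s^2 + s*(4*y + 7) + 4*y^2 + 14*y - 18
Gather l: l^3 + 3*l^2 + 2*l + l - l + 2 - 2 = l^3 + 3*l^2 + 2*l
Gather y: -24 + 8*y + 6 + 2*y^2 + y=2*y^2 + 9*y - 18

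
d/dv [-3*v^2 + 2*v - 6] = 2 - 6*v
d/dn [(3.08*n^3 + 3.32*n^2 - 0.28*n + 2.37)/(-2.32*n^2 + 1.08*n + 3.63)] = (-7.1456*n^4 + 6.6528*n^3 + 36.4772*n^2 + 35.1*n - 3.576)/(5.3824*n^4 - 5.0112*n^3 - 15.6768*n^2 + 7.8408*n + 13.1769)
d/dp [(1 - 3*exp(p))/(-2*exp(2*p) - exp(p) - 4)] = (-(3*exp(p) - 1)*(4*exp(p) + 1) + 6*exp(2*p) + 3*exp(p) + 12)*exp(p)/(2*exp(2*p) + exp(p) + 4)^2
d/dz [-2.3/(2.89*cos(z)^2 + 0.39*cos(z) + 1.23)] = -(13.294*cos(z) + 0.897)*sin(z)/(2.89*cos(z)^2 + 0.39*cos(z) + 1.23)^2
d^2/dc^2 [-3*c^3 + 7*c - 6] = -18*c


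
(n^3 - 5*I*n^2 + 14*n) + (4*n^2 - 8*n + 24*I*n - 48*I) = n^3 + 4*n^2 - 5*I*n^2 + 6*n + 24*I*n - 48*I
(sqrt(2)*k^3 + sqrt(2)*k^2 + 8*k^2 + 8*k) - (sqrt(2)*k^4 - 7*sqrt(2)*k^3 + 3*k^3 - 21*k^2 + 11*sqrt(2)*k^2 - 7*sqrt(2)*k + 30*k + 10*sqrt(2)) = -sqrt(2)*k^4 - 3*k^3 + 8*sqrt(2)*k^3 - 10*sqrt(2)*k^2 + 29*k^2 - 22*k + 7*sqrt(2)*k - 10*sqrt(2)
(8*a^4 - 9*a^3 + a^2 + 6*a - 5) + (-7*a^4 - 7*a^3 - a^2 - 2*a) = a^4 - 16*a^3 + 4*a - 5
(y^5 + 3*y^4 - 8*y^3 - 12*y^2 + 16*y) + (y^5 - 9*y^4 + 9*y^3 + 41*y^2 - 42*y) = 2*y^5 - 6*y^4 + y^3 + 29*y^2 - 26*y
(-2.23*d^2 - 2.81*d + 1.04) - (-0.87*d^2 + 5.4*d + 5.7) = -1.36*d^2 - 8.21*d - 4.66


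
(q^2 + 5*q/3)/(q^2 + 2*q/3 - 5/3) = q/(q - 1)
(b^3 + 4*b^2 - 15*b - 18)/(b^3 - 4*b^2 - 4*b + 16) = (b^3 + 4*b^2 - 15*b - 18)/(b^3 - 4*b^2 - 4*b + 16)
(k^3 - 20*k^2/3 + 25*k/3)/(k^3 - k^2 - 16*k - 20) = k*(3*k - 5)/(3*(k^2 + 4*k + 4))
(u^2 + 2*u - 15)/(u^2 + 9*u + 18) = (u^2 + 2*u - 15)/(u^2 + 9*u + 18)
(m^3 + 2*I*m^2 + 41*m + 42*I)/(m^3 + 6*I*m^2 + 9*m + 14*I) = (m - 6*I)/(m - 2*I)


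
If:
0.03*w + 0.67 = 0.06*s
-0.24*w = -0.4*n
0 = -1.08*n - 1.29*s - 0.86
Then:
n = -7.08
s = 5.26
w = -11.81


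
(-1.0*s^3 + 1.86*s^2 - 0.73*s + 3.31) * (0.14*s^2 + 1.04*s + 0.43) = -0.14*s^5 - 0.7796*s^4 + 1.4022*s^3 + 0.504*s^2 + 3.1285*s + 1.4233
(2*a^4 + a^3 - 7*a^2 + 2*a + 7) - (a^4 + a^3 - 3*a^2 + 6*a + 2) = a^4 - 4*a^2 - 4*a + 5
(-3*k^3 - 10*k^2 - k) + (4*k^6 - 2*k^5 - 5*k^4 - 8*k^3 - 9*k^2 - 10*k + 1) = 4*k^6 - 2*k^5 - 5*k^4 - 11*k^3 - 19*k^2 - 11*k + 1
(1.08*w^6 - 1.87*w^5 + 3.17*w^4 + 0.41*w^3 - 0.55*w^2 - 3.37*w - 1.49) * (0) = 0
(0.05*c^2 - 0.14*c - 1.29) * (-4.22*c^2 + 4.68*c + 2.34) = -0.211*c^4 + 0.8248*c^3 + 4.9056*c^2 - 6.3648*c - 3.0186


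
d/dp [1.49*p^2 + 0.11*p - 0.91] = 2.98*p + 0.11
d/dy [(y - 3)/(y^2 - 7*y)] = (-y^2 + 6*y - 21)/(y^2*(y^2 - 14*y + 49))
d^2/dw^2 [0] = 0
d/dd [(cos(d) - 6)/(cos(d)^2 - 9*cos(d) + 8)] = (cos(d)^2 - 12*cos(d) + 46)*sin(d)/(cos(d)^2 - 9*cos(d) + 8)^2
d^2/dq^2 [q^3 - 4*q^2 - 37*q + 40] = 6*q - 8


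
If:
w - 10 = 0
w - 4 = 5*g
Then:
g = 6/5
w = 10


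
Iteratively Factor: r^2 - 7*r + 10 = (r - 5)*(r - 2)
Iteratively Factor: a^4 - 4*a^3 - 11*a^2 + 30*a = (a + 3)*(a^3 - 7*a^2 + 10*a) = (a - 5)*(a + 3)*(a^2 - 2*a) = (a - 5)*(a - 2)*(a + 3)*(a)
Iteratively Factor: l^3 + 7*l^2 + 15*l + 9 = (l + 1)*(l^2 + 6*l + 9) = (l + 1)*(l + 3)*(l + 3)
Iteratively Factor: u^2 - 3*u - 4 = (u + 1)*(u - 4)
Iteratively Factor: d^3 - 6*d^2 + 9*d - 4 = (d - 1)*(d^2 - 5*d + 4) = (d - 1)^2*(d - 4)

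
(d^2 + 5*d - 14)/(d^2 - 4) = (d + 7)/(d + 2)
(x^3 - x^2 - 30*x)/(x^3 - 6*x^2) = (x + 5)/x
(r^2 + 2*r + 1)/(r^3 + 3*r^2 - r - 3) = (r + 1)/(r^2 + 2*r - 3)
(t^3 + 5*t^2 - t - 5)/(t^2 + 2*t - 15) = (t^2 - 1)/(t - 3)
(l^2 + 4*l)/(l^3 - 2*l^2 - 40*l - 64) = l/(l^2 - 6*l - 16)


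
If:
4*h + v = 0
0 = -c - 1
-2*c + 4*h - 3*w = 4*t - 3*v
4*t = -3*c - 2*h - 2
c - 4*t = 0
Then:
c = -1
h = 1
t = -1/4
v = -4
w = -5/3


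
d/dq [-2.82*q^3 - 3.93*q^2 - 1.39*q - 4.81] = -8.46*q^2 - 7.86*q - 1.39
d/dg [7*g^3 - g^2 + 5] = g*(21*g - 2)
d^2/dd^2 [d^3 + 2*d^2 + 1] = 6*d + 4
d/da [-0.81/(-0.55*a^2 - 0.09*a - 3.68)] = (-0.891*a - 0.0729)/(0.55*a^2 + 0.09*a + 3.68)^2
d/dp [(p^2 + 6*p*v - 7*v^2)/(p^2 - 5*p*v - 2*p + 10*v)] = (2*(p + 3*v)*(p^2 - 5*p*v - 2*p + 10*v) + (-2*p + 5*v + 2)*(p^2 + 6*p*v - 7*v^2))/(p^2 - 5*p*v - 2*p + 10*v)^2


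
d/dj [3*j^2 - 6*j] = 6*j - 6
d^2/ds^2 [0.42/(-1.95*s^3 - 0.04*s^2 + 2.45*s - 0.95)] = ((4.914*s + 0.0336)*(1.95*s^3 + 0.04*s^2 - 2.45*s + 0.95) - 0.42*(5.85*s^2 + 0.08*s - 2.45)*(11.7*s^2 + 0.16*s - 4.9))/(1.95*s^3 + 0.04*s^2 - 2.45*s + 0.95)^3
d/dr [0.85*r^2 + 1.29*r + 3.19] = 1.7*r + 1.29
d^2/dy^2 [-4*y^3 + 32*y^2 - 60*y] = 64 - 24*y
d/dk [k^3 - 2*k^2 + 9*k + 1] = 3*k^2 - 4*k + 9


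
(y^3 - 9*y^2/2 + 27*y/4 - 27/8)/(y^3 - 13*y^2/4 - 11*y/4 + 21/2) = (8*y^3 - 36*y^2 + 54*y - 27)/(2*(4*y^3 - 13*y^2 - 11*y + 42))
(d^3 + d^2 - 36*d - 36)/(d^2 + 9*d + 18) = (d^2 - 5*d - 6)/(d + 3)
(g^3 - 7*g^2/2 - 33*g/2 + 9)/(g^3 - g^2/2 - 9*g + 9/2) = (g - 6)/(g - 3)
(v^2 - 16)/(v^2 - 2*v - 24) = (v - 4)/(v - 6)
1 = 1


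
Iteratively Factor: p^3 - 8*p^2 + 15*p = (p - 3)*(p^2 - 5*p) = (p - 5)*(p - 3)*(p)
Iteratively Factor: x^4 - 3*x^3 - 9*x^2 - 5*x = (x)*(x^3 - 3*x^2 - 9*x - 5) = x*(x + 1)*(x^2 - 4*x - 5) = x*(x - 5)*(x + 1)*(x + 1)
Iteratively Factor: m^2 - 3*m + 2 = (m - 1)*(m - 2)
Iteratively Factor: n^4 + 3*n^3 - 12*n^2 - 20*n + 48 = (n + 4)*(n^3 - n^2 - 8*n + 12) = (n - 2)*(n + 4)*(n^2 + n - 6) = (n - 2)^2*(n + 4)*(n + 3)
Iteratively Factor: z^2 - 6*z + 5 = (z - 5)*(z - 1)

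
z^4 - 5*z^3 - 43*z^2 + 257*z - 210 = (z - 6)*(z - 5)*(z - 1)*(z + 7)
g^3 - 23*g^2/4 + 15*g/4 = g*(g - 5)*(g - 3/4)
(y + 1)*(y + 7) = y^2 + 8*y + 7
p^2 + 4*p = p*(p + 4)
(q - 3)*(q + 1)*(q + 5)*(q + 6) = q^4 + 9*q^3 + 5*q^2 - 93*q - 90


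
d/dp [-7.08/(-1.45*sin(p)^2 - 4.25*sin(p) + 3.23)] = -(20.532*sin(p) + 30.09)*cos(p)/(1.45*sin(p)^2 + 4.25*sin(p) - 3.23)^2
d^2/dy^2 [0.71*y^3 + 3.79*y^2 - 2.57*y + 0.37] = 4.26*y + 7.58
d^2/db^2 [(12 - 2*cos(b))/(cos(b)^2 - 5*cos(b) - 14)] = 2*(-9*sin(b)^4*cos(b) + 19*sin(b)^4 - 558*sin(b)^2 - 961*cos(b)/2 - 45*cos(3*b) + cos(5*b)/2 - 69)/(sin(b)^2 + 5*cos(b) + 13)^3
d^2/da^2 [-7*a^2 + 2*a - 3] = -14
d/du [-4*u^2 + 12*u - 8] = 12 - 8*u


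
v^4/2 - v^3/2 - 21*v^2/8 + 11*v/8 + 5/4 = (v/2 + 1)*(v - 5/2)*(v - 1)*(v + 1/2)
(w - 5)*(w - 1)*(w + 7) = w^3 + w^2 - 37*w + 35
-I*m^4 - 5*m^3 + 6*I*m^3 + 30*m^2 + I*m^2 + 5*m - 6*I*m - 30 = (m - 6)*(m + 1)*(m - 5*I)*(-I*m + I)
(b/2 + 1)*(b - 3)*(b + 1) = b^3/2 - 7*b/2 - 3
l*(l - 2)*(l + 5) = l^3 + 3*l^2 - 10*l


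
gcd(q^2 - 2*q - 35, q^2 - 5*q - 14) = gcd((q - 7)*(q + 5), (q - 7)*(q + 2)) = q - 7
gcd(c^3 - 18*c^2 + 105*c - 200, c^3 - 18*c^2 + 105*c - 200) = c^3 - 18*c^2 + 105*c - 200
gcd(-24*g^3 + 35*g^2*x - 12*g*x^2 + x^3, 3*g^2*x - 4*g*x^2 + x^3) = 3*g^2 - 4*g*x + x^2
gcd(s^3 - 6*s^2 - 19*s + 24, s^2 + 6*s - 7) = s - 1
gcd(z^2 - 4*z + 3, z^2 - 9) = z - 3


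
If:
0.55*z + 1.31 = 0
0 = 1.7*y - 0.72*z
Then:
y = -1.01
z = -2.38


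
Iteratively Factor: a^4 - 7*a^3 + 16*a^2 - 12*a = (a - 3)*(a^3 - 4*a^2 + 4*a) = (a - 3)*(a - 2)*(a^2 - 2*a) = a*(a - 3)*(a - 2)*(a - 2)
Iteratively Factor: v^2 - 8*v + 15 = (v - 5)*(v - 3)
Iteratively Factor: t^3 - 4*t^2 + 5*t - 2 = (t - 1)*(t^2 - 3*t + 2) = (t - 2)*(t - 1)*(t - 1)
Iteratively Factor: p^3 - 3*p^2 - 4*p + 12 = (p - 2)*(p^2 - p - 6) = (p - 2)*(p + 2)*(p - 3)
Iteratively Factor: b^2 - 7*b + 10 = (b - 5)*(b - 2)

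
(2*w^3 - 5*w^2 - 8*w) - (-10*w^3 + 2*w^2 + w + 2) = 12*w^3 - 7*w^2 - 9*w - 2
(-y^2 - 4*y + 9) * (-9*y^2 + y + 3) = 9*y^4 + 35*y^3 - 88*y^2 - 3*y + 27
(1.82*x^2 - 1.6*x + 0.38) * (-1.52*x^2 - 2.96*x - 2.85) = -2.7664*x^4 - 2.9552*x^3 - 1.0286*x^2 + 3.4352*x - 1.083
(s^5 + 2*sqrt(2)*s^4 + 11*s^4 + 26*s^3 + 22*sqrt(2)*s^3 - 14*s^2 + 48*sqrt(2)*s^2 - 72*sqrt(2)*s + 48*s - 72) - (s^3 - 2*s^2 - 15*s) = s^5 + 2*sqrt(2)*s^4 + 11*s^4 + 25*s^3 + 22*sqrt(2)*s^3 - 12*s^2 + 48*sqrt(2)*s^2 - 72*sqrt(2)*s + 63*s - 72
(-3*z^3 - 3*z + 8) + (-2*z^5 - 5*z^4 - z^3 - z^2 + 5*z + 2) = -2*z^5 - 5*z^4 - 4*z^3 - z^2 + 2*z + 10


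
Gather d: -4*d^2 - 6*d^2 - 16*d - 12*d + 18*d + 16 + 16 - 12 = -10*d^2 - 10*d + 20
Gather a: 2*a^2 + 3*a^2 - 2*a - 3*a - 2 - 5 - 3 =5*a^2 - 5*a - 10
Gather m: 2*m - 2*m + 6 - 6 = 0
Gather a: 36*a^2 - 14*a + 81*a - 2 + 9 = 36*a^2 + 67*a + 7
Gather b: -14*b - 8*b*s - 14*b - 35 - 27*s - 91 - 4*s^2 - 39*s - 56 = b*(-8*s - 28) - 4*s^2 - 66*s - 182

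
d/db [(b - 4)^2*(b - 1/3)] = (b - 4)*(9*b - 14)/3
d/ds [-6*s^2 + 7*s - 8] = 7 - 12*s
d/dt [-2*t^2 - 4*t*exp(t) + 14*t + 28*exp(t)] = -4*t*exp(t) - 4*t + 24*exp(t) + 14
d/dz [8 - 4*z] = -4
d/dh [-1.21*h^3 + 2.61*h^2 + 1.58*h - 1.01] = -3.63*h^2 + 5.22*h + 1.58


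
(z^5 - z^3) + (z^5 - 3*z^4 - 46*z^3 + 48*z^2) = 2*z^5 - 3*z^4 - 47*z^3 + 48*z^2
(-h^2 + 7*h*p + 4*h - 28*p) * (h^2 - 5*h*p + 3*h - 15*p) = -h^4 + 12*h^3*p + h^3 - 35*h^2*p^2 - 12*h^2*p + 12*h^2 + 35*h*p^2 - 144*h*p + 420*p^2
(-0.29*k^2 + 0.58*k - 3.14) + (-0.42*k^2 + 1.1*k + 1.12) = -0.71*k^2 + 1.68*k - 2.02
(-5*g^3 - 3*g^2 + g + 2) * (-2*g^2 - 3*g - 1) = 10*g^5 + 21*g^4 + 12*g^3 - 4*g^2 - 7*g - 2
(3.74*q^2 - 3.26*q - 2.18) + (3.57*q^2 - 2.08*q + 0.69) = 7.31*q^2 - 5.34*q - 1.49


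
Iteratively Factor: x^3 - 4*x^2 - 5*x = (x)*(x^2 - 4*x - 5) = x*(x - 5)*(x + 1)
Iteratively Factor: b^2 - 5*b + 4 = (b - 1)*(b - 4)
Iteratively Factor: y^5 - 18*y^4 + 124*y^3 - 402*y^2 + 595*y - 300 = (y - 5)*(y^4 - 13*y^3 + 59*y^2 - 107*y + 60) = (y - 5)*(y - 1)*(y^3 - 12*y^2 + 47*y - 60) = (y - 5)*(y - 3)*(y - 1)*(y^2 - 9*y + 20) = (y - 5)^2*(y - 3)*(y - 1)*(y - 4)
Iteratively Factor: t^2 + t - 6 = (t - 2)*(t + 3)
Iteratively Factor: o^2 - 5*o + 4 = (o - 1)*(o - 4)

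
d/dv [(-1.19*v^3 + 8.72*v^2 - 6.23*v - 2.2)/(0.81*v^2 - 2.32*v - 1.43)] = (-0.9639*v^4 + 5.5216*v^3 - 10.079*v^2 - 21.3752*v + 3.8049)/(0.6561*v^4 - 3.7584*v^3 + 3.0658*v^2 + 6.6352*v + 2.0449)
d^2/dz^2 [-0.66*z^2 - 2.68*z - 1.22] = -1.32000000000000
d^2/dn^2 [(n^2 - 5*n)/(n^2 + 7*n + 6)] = 12*(-2*n^3 - 3*n^2 + 15*n + 41)/(n^6 + 21*n^5 + 165*n^4 + 595*n^3 + 990*n^2 + 756*n + 216)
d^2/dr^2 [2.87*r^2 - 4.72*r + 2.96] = 5.74000000000000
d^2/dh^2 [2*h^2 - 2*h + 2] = 4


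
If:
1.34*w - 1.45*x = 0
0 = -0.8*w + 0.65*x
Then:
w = 0.00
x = 0.00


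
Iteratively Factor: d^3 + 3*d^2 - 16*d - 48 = (d - 4)*(d^2 + 7*d + 12) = (d - 4)*(d + 3)*(d + 4)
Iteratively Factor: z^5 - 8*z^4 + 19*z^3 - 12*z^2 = (z - 3)*(z^4 - 5*z^3 + 4*z^2) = (z - 4)*(z - 3)*(z^3 - z^2) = z*(z - 4)*(z - 3)*(z^2 - z) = z^2*(z - 4)*(z - 3)*(z - 1)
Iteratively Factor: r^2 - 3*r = (r - 3)*(r)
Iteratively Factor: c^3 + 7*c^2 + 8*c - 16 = (c + 4)*(c^2 + 3*c - 4) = (c - 1)*(c + 4)*(c + 4)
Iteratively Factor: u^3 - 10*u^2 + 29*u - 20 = (u - 1)*(u^2 - 9*u + 20) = (u - 4)*(u - 1)*(u - 5)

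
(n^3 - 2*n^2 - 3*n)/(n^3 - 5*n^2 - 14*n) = (-n^2 + 2*n + 3)/(-n^2 + 5*n + 14)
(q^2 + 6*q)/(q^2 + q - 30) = q/(q - 5)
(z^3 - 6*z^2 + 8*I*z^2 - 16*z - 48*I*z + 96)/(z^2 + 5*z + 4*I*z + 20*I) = (z^2 + z*(-6 + 4*I) - 24*I)/(z + 5)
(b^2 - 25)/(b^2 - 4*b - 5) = (b + 5)/(b + 1)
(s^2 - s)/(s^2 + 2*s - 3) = s/(s + 3)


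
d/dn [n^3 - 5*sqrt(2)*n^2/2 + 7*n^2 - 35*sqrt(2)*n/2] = 3*n^2 - 5*sqrt(2)*n + 14*n - 35*sqrt(2)/2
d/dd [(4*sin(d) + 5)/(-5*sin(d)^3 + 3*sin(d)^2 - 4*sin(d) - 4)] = (63*sin(d)^2 - 10*sin(3*d) + 4)*cos(d)/(5*sin(d)^3 - 3*sin(d)^2 + 4*sin(d) + 4)^2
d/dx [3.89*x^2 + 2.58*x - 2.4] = 7.78*x + 2.58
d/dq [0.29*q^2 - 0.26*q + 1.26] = 0.58*q - 0.26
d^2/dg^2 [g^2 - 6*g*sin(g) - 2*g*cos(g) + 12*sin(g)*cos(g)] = 6*g*sin(g) + 2*g*cos(g) + 4*sin(g) - 24*sin(2*g) - 12*cos(g) + 2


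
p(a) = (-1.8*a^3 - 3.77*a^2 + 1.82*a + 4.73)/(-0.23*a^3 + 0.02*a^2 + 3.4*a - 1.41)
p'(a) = (-5.4*a^2 - 7.54*a + 1.82)/(-0.23*a^3 + 0.02*a^2 + 3.4*a - 1.41) + (0.69*a^2 - 0.04*a - 3.4)*(-1.8*a^3 - 3.77*a^2 + 1.82*a + 4.73)/(-0.23*a^3 + 0.02*a^2 + 3.4*a - 1.41)^2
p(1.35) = -1.55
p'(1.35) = -5.58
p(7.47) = 13.32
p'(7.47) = -1.52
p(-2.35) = -0.47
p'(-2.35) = 1.67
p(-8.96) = 7.25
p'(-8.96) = 0.12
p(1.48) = -2.28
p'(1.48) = -5.73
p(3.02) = -27.26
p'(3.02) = -53.88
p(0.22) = -7.43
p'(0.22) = -37.64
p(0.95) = 0.92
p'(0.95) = -7.81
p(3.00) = -26.21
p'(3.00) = -50.69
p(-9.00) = 7.25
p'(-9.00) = 0.11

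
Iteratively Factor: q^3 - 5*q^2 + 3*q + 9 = (q - 3)*(q^2 - 2*q - 3) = (q - 3)*(q + 1)*(q - 3)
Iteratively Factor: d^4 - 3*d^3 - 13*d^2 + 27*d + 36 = (d - 4)*(d^3 + d^2 - 9*d - 9) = (d - 4)*(d + 1)*(d^2 - 9) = (d - 4)*(d + 1)*(d + 3)*(d - 3)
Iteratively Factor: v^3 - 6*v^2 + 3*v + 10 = (v + 1)*(v^2 - 7*v + 10) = (v - 2)*(v + 1)*(v - 5)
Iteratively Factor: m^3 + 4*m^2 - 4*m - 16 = (m + 4)*(m^2 - 4) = (m - 2)*(m + 4)*(m + 2)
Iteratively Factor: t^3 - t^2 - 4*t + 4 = (t - 2)*(t^2 + t - 2) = (t - 2)*(t + 2)*(t - 1)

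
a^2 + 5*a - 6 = (a - 1)*(a + 6)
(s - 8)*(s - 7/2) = s^2 - 23*s/2 + 28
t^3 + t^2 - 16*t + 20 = (t - 2)^2*(t + 5)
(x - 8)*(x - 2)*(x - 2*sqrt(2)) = x^3 - 10*x^2 - 2*sqrt(2)*x^2 + 16*x + 20*sqrt(2)*x - 32*sqrt(2)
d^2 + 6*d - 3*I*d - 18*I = (d + 6)*(d - 3*I)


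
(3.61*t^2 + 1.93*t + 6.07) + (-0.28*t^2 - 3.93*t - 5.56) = 3.33*t^2 - 2.0*t + 0.510000000000001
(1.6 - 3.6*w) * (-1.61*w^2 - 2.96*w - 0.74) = 5.796*w^3 + 8.08*w^2 - 2.072*w - 1.184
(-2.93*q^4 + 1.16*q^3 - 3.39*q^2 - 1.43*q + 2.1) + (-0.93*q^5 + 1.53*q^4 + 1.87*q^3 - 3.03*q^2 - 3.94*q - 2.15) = -0.93*q^5 - 1.4*q^4 + 3.03*q^3 - 6.42*q^2 - 5.37*q - 0.0499999999999998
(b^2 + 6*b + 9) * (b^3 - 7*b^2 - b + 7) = b^5 - b^4 - 34*b^3 - 62*b^2 + 33*b + 63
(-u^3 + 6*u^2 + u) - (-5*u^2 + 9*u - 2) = -u^3 + 11*u^2 - 8*u + 2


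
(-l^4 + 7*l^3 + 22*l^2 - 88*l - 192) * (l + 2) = -l^5 + 5*l^4 + 36*l^3 - 44*l^2 - 368*l - 384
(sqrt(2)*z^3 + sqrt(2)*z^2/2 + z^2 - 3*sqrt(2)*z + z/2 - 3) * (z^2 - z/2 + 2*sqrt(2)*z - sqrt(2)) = sqrt(2)*z^5 + 5*z^4 - 5*sqrt(2)*z^3/4 - 65*z^2/4 + 3*sqrt(2)*z^2/2 - 13*sqrt(2)*z/2 + 15*z/2 + 3*sqrt(2)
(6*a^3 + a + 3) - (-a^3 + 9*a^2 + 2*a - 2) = 7*a^3 - 9*a^2 - a + 5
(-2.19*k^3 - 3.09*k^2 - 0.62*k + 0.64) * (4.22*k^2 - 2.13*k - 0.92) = -9.2418*k^5 - 8.3751*k^4 + 5.9801*k^3 + 6.8642*k^2 - 0.7928*k - 0.5888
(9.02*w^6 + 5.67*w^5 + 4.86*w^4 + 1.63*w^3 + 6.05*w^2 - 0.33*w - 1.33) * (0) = 0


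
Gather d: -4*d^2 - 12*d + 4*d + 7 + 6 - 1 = -4*d^2 - 8*d + 12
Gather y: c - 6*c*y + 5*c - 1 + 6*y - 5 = 6*c + y*(6 - 6*c) - 6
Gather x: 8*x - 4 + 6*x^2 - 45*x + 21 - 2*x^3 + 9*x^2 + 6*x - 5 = -2*x^3 + 15*x^2 - 31*x + 12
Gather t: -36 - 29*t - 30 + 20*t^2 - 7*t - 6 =20*t^2 - 36*t - 72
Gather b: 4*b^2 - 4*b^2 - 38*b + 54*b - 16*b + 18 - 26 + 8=0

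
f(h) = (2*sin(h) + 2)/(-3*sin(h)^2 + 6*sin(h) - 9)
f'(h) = (6*sin(h)*cos(h) - 6*cos(h))*(2*sin(h) + 2)/(-3*sin(h)^2 + 6*sin(h) - 9)^2 + 2*cos(h)/(-3*sin(h)^2 + 6*sin(h) - 9)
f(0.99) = -0.60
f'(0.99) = -0.23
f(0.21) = -0.31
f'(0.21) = -0.43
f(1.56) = -0.67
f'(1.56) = -0.00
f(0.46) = -0.42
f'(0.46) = -0.44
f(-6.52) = -0.14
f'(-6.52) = -0.28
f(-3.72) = -0.47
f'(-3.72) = 0.41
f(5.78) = -0.08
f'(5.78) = -0.19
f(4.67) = -0.00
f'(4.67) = 0.00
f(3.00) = -0.28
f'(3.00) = 0.41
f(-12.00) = -0.46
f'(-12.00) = -0.42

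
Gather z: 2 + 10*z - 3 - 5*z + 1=5*z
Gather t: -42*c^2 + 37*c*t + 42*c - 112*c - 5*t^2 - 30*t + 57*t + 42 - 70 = -42*c^2 - 70*c - 5*t^2 + t*(37*c + 27) - 28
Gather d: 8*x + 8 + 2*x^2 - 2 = 2*x^2 + 8*x + 6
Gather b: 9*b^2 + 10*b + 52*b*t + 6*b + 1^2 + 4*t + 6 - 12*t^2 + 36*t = 9*b^2 + b*(52*t + 16) - 12*t^2 + 40*t + 7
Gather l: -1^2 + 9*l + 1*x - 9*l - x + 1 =0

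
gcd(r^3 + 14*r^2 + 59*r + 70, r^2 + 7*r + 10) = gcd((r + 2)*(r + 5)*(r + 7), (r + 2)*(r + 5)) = r^2 + 7*r + 10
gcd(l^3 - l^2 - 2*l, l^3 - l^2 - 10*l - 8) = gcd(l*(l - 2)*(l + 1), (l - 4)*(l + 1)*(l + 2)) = l + 1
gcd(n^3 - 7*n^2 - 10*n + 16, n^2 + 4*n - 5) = n - 1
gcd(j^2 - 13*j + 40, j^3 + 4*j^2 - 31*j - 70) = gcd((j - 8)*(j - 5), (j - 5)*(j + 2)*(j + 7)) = j - 5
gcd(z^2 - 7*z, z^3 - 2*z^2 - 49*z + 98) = z - 7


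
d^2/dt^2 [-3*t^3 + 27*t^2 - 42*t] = 54 - 18*t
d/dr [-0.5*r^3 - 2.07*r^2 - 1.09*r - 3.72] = -1.5*r^2 - 4.14*r - 1.09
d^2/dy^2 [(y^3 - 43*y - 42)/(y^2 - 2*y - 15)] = 24*(-2*y^3 - 3*y^2 - 84*y + 41)/(y^6 - 6*y^5 - 33*y^4 + 172*y^3 + 495*y^2 - 1350*y - 3375)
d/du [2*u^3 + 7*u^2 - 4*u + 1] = 6*u^2 + 14*u - 4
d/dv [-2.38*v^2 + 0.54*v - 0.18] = 0.54 - 4.76*v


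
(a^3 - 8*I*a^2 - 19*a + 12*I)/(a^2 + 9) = (a^2 - 5*I*a - 4)/(a + 3*I)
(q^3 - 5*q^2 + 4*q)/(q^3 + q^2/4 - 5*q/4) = 4*(q - 4)/(4*q + 5)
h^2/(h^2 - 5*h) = h/(h - 5)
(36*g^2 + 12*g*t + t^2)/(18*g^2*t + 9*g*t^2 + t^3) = (6*g + t)/(t*(3*g + t))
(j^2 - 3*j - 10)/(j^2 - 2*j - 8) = (j - 5)/(j - 4)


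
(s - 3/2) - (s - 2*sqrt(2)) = -3/2 + 2*sqrt(2)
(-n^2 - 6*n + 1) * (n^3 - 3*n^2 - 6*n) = -n^5 - 3*n^4 + 25*n^3 + 33*n^2 - 6*n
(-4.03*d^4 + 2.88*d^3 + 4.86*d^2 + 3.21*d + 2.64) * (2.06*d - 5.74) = -8.3018*d^5 + 29.065*d^4 - 6.5196*d^3 - 21.2838*d^2 - 12.987*d - 15.1536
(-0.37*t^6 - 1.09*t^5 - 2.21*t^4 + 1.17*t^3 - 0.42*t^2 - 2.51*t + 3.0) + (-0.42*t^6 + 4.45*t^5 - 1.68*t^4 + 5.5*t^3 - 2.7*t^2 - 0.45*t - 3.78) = -0.79*t^6 + 3.36*t^5 - 3.89*t^4 + 6.67*t^3 - 3.12*t^2 - 2.96*t - 0.78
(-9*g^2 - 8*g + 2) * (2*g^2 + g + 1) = -18*g^4 - 25*g^3 - 13*g^2 - 6*g + 2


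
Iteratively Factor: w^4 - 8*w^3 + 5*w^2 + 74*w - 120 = (w - 5)*(w^3 - 3*w^2 - 10*w + 24) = (w - 5)*(w + 3)*(w^2 - 6*w + 8) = (w - 5)*(w - 2)*(w + 3)*(w - 4)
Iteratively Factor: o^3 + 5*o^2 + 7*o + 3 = (o + 1)*(o^2 + 4*o + 3) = (o + 1)^2*(o + 3)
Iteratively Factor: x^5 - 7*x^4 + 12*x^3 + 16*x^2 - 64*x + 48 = (x - 3)*(x^4 - 4*x^3 + 16*x - 16) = (x - 3)*(x - 2)*(x^3 - 2*x^2 - 4*x + 8) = (x - 3)*(x - 2)^2*(x^2 - 4) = (x - 3)*(x - 2)^2*(x + 2)*(x - 2)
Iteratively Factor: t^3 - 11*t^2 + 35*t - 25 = (t - 5)*(t^2 - 6*t + 5) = (t - 5)*(t - 1)*(t - 5)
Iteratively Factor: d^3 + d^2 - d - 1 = (d + 1)*(d^2 - 1) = (d - 1)*(d + 1)*(d + 1)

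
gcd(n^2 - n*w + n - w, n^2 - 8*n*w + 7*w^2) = -n + w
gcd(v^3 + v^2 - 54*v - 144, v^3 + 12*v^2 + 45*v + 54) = v^2 + 9*v + 18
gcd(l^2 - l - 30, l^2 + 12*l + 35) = l + 5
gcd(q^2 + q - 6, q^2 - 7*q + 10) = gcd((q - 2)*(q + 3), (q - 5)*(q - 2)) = q - 2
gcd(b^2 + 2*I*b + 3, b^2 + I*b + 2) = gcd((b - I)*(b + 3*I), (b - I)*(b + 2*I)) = b - I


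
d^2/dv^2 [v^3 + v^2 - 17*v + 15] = 6*v + 2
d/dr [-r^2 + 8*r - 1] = 8 - 2*r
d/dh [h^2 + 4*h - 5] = 2*h + 4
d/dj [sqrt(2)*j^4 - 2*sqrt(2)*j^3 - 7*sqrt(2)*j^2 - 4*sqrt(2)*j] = sqrt(2)*(4*j^3 - 6*j^2 - 14*j - 4)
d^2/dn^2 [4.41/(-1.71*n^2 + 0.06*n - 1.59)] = (25.790562*n^2 - 0.904932*n - 4.41*(3.42*n - 0.06)*(6.84*n - 0.12) + 23.980698)/(1.71*n^2 - 0.06*n + 1.59)^3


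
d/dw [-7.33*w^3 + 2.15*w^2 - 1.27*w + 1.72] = -21.99*w^2 + 4.3*w - 1.27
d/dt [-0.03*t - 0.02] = -0.0300000000000000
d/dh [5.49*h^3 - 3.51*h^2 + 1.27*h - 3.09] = 16.47*h^2 - 7.02*h + 1.27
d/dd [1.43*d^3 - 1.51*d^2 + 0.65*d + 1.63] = 4.29*d^2 - 3.02*d + 0.65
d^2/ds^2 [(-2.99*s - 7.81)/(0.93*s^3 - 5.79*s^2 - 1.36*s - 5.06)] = (-15.516306*s^5 + 15.54309*s^4 + 464.83449*s^3 - 1680.514902*s^2 - 63.912816*s + 469.886604)/(0.804357*s^9 - 15.023313*s^8 + 90.003447*s^7 - 163.294569*s^6 + 31.861548*s^5 - 502.624062*s^4 - 170.148196*s^3 - 472.81146*s^2 - 104.462688*s - 129.554216)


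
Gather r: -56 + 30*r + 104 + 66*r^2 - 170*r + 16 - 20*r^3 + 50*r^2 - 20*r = -20*r^3 + 116*r^2 - 160*r + 64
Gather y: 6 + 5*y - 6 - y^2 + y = -y^2 + 6*y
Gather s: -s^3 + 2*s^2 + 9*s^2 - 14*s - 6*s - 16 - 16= -s^3 + 11*s^2 - 20*s - 32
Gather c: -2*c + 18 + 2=20 - 2*c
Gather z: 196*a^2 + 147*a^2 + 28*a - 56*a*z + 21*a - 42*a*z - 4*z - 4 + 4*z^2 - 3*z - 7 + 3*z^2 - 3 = 343*a^2 + 49*a + 7*z^2 + z*(-98*a - 7) - 14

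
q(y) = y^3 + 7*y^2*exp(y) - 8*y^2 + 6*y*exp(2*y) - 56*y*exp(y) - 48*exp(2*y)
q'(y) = 7*y^2*exp(y) + 3*y^2 + 12*y*exp(2*y) - 42*y*exp(y) - 16*y - 90*exp(2*y) - 56*exp(y)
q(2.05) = -2842.40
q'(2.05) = -4841.75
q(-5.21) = -355.94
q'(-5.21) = 166.71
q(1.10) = -541.60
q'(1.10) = -988.67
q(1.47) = -1047.47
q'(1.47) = -1832.08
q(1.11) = -551.57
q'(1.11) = -1005.30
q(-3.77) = -160.16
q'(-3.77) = 107.54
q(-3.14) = -99.36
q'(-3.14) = 85.85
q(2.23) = -3860.53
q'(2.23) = -6558.32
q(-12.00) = -2879.99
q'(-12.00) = 624.01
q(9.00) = 394470390.11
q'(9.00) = 1182957253.63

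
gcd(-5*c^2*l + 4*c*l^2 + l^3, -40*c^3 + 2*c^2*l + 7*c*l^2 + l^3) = 5*c + l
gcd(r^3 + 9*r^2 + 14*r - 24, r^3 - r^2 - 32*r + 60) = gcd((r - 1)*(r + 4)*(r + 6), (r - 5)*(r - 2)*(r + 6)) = r + 6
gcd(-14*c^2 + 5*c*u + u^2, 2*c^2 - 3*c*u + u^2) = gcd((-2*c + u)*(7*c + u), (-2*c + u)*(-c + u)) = -2*c + u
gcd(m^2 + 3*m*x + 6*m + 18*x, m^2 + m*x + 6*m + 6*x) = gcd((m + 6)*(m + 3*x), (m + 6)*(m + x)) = m + 6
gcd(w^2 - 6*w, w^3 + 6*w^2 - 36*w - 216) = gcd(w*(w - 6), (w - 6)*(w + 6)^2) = w - 6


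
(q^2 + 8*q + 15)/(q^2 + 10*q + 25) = (q + 3)/(q + 5)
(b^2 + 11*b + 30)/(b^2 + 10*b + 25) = (b + 6)/(b + 5)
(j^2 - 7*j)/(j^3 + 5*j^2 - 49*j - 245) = j/(j^2 + 12*j + 35)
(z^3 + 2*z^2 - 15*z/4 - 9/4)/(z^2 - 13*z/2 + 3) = (4*z^3 + 8*z^2 - 15*z - 9)/(2*(2*z^2 - 13*z + 6))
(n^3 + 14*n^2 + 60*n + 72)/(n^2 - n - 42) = (n^2 + 8*n + 12)/(n - 7)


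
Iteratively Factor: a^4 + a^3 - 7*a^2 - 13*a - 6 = (a + 1)*(a^3 - 7*a - 6) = (a + 1)*(a + 2)*(a^2 - 2*a - 3) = (a + 1)^2*(a + 2)*(a - 3)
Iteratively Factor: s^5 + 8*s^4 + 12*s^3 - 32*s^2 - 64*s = (s)*(s^4 + 8*s^3 + 12*s^2 - 32*s - 64) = s*(s - 2)*(s^3 + 10*s^2 + 32*s + 32) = s*(s - 2)*(s + 2)*(s^2 + 8*s + 16) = s*(s - 2)*(s + 2)*(s + 4)*(s + 4)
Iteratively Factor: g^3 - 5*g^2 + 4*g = (g)*(g^2 - 5*g + 4) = g*(g - 4)*(g - 1)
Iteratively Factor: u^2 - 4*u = (u - 4)*(u)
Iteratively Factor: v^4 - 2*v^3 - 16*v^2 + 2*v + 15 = (v - 1)*(v^3 - v^2 - 17*v - 15) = (v - 1)*(v + 3)*(v^2 - 4*v - 5) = (v - 1)*(v + 1)*(v + 3)*(v - 5)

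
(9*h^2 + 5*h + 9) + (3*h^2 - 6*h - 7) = 12*h^2 - h + 2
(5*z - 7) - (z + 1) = 4*z - 8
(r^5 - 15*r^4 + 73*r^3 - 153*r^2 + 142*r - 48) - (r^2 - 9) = r^5 - 15*r^4 + 73*r^3 - 154*r^2 + 142*r - 39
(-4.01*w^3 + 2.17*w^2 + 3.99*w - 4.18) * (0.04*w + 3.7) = -0.1604*w^4 - 14.7502*w^3 + 8.1886*w^2 + 14.5958*w - 15.466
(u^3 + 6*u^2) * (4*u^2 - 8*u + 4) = 4*u^5 + 16*u^4 - 44*u^3 + 24*u^2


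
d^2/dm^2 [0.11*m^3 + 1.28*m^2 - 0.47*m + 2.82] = 0.66*m + 2.56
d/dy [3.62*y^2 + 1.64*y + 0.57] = 7.24*y + 1.64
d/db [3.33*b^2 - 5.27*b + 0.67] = 6.66*b - 5.27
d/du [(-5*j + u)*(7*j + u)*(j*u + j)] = j*(-35*j^2 + 4*j*u + 2*j + 3*u^2 + 2*u)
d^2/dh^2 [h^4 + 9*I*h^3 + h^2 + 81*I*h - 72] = 12*h^2 + 54*I*h + 2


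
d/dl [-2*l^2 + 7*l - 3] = 7 - 4*l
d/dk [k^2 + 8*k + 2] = 2*k + 8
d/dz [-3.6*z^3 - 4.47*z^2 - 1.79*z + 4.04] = -10.8*z^2 - 8.94*z - 1.79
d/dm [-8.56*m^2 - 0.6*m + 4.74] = -17.12*m - 0.6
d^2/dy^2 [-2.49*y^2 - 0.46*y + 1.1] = -4.98000000000000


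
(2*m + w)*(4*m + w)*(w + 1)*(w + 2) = 8*m^2*w^2 + 24*m^2*w + 16*m^2 + 6*m*w^3 + 18*m*w^2 + 12*m*w + w^4 + 3*w^3 + 2*w^2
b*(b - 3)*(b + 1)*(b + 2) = b^4 - 7*b^2 - 6*b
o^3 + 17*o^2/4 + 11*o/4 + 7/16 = (o + 1/4)*(o + 1/2)*(o + 7/2)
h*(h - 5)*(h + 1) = h^3 - 4*h^2 - 5*h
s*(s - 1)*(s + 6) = s^3 + 5*s^2 - 6*s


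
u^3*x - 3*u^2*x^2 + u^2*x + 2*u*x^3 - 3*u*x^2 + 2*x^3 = (u - 2*x)*(u - x)*(u*x + x)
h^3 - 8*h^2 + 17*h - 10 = (h - 5)*(h - 2)*(h - 1)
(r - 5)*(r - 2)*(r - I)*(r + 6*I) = r^4 - 7*r^3 + 5*I*r^3 + 16*r^2 - 35*I*r^2 - 42*r + 50*I*r + 60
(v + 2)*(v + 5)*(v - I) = v^3 + 7*v^2 - I*v^2 + 10*v - 7*I*v - 10*I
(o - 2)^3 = o^3 - 6*o^2 + 12*o - 8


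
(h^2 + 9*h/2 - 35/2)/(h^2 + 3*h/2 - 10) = (h + 7)/(h + 4)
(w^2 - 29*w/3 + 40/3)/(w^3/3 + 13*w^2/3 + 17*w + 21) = (3*w^2 - 29*w + 40)/(w^3 + 13*w^2 + 51*w + 63)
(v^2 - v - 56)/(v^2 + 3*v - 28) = (v - 8)/(v - 4)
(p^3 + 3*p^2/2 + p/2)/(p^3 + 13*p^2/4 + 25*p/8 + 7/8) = 4*p/(4*p + 7)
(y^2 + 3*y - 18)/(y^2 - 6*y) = (y^2 + 3*y - 18)/(y*(y - 6))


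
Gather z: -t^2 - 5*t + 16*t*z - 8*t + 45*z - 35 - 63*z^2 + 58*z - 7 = -t^2 - 13*t - 63*z^2 + z*(16*t + 103) - 42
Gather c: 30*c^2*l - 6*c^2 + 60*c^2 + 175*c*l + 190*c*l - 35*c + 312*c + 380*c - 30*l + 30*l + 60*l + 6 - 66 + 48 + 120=c^2*(30*l + 54) + c*(365*l + 657) + 60*l + 108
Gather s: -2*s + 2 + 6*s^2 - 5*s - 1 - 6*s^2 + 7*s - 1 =0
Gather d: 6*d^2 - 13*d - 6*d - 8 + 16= 6*d^2 - 19*d + 8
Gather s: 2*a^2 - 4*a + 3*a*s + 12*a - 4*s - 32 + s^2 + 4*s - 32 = 2*a^2 + 3*a*s + 8*a + s^2 - 64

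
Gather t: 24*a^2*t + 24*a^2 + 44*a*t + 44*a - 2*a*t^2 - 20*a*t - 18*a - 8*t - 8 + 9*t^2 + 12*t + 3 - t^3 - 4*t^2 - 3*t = 24*a^2 + 26*a - t^3 + t^2*(5 - 2*a) + t*(24*a^2 + 24*a + 1) - 5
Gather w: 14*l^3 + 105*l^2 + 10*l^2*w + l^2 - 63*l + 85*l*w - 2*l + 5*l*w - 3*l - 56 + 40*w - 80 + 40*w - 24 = 14*l^3 + 106*l^2 - 68*l + w*(10*l^2 + 90*l + 80) - 160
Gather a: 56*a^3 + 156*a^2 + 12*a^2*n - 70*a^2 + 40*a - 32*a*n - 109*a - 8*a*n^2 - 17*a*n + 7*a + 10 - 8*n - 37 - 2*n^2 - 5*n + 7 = 56*a^3 + a^2*(12*n + 86) + a*(-8*n^2 - 49*n - 62) - 2*n^2 - 13*n - 20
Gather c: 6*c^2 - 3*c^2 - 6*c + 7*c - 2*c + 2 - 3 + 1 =3*c^2 - c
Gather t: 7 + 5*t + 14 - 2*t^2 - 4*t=-2*t^2 + t + 21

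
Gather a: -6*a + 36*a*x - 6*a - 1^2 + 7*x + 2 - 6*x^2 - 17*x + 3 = a*(36*x - 12) - 6*x^2 - 10*x + 4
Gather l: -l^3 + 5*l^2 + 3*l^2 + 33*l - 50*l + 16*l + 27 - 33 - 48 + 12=-l^3 + 8*l^2 - l - 42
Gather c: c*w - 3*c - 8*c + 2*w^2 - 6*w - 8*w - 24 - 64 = c*(w - 11) + 2*w^2 - 14*w - 88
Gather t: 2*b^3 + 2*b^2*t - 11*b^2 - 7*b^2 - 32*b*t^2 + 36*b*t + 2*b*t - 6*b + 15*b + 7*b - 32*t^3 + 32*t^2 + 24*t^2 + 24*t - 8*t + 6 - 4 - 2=2*b^3 - 18*b^2 + 16*b - 32*t^3 + t^2*(56 - 32*b) + t*(2*b^2 + 38*b + 16)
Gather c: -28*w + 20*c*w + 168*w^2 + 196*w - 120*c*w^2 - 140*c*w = c*(-120*w^2 - 120*w) + 168*w^2 + 168*w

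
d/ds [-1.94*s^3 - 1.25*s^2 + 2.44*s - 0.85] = -5.82*s^2 - 2.5*s + 2.44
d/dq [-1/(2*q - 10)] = 1/(2*(q - 5)^2)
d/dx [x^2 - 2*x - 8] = 2*x - 2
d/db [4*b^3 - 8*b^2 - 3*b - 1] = 12*b^2 - 16*b - 3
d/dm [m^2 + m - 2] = 2*m + 1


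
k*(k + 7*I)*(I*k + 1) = I*k^3 - 6*k^2 + 7*I*k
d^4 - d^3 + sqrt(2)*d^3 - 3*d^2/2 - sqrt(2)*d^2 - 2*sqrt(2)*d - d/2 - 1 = (d - 2)*(d + 1)*(d + sqrt(2)/2)^2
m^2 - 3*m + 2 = (m - 2)*(m - 1)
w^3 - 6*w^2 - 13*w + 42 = (w - 7)*(w - 2)*(w + 3)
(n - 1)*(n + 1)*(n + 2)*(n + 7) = n^4 + 9*n^3 + 13*n^2 - 9*n - 14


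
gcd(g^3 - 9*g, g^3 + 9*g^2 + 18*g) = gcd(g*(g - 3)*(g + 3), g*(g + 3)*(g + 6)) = g^2 + 3*g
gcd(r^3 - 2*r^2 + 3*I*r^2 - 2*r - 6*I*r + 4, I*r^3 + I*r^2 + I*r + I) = r + I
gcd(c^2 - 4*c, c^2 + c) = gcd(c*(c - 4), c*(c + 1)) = c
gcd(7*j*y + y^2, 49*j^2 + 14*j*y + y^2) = 7*j + y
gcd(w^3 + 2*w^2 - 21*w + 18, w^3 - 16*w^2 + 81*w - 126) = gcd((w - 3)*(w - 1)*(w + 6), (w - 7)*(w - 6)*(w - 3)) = w - 3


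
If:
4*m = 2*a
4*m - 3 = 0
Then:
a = 3/2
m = 3/4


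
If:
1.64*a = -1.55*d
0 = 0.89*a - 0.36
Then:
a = 0.40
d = -0.43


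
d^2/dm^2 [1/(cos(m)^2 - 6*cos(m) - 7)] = (8*sin(m)^4 - 132*sin(m)^2 - 39*cos(m) - 9*cos(3*m) - 48)/(2*(sin(m)^2 + 6*cos(m) + 6)^3)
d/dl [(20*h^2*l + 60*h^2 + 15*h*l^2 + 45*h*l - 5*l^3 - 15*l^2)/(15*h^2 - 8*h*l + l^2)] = 5*(60*h^4 + 90*h^3*l + 231*h^3 - 73*h^2*l^2 - 114*h^2*l + 16*h*l^3 + 15*h*l^2 - l^4)/(225*h^4 - 240*h^3*l + 94*h^2*l^2 - 16*h*l^3 + l^4)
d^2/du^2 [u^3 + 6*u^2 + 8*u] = 6*u + 12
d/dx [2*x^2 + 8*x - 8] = 4*x + 8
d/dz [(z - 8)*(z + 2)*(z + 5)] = 3*z^2 - 2*z - 46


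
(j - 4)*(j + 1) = j^2 - 3*j - 4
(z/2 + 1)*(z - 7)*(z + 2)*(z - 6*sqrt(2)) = z^4/2 - 3*sqrt(2)*z^3 - 3*z^3/2 - 12*z^2 + 9*sqrt(2)*z^2 - 14*z + 72*sqrt(2)*z + 84*sqrt(2)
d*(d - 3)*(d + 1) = d^3 - 2*d^2 - 3*d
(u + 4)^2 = u^2 + 8*u + 16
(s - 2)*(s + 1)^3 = s^4 + s^3 - 3*s^2 - 5*s - 2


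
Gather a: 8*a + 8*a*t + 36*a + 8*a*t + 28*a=a*(16*t + 72)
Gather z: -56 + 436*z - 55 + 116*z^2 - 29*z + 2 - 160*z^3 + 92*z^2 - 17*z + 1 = -160*z^3 + 208*z^2 + 390*z - 108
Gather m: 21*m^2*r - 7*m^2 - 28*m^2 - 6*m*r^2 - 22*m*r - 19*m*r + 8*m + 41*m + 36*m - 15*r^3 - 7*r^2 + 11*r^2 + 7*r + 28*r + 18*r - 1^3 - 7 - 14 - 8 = m^2*(21*r - 35) + m*(-6*r^2 - 41*r + 85) - 15*r^3 + 4*r^2 + 53*r - 30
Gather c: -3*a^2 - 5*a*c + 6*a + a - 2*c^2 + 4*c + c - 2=-3*a^2 + 7*a - 2*c^2 + c*(5 - 5*a) - 2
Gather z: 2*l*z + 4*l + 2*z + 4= 4*l + z*(2*l + 2) + 4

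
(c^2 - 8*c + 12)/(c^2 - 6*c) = (c - 2)/c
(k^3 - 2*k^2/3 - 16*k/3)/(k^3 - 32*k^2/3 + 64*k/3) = (k + 2)/(k - 8)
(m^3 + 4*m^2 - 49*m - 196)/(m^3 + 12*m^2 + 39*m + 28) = (m - 7)/(m + 1)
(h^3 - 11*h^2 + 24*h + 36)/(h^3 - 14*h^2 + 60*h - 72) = (h + 1)/(h - 2)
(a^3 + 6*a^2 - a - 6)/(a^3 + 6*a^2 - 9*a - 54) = (a^2 - 1)/(a^2 - 9)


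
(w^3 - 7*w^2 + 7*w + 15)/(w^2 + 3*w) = (w^3 - 7*w^2 + 7*w + 15)/(w*(w + 3))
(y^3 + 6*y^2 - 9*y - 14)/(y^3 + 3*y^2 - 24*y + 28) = (y + 1)/(y - 2)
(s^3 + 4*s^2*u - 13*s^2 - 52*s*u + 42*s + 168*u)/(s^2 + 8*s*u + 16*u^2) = (s^2 - 13*s + 42)/(s + 4*u)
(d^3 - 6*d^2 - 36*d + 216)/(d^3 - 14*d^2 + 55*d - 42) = (d^2 - 36)/(d^2 - 8*d + 7)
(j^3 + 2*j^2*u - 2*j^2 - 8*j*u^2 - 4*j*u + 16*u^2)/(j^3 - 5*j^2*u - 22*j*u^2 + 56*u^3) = (2 - j)/(-j + 7*u)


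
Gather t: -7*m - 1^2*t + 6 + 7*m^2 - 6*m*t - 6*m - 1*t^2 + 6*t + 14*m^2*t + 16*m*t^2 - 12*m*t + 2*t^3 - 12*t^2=7*m^2 - 13*m + 2*t^3 + t^2*(16*m - 13) + t*(14*m^2 - 18*m + 5) + 6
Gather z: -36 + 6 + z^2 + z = z^2 + z - 30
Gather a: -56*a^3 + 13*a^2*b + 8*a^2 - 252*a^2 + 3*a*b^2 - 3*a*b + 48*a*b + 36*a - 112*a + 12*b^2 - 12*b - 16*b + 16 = -56*a^3 + a^2*(13*b - 244) + a*(3*b^2 + 45*b - 76) + 12*b^2 - 28*b + 16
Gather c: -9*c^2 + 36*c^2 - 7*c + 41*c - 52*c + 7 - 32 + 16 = 27*c^2 - 18*c - 9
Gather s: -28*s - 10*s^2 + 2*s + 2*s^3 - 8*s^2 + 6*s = 2*s^3 - 18*s^2 - 20*s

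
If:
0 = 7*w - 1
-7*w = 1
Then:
No Solution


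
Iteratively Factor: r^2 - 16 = (r - 4)*(r + 4)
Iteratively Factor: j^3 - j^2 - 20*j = (j)*(j^2 - j - 20) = j*(j - 5)*(j + 4)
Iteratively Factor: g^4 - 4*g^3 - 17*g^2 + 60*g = (g)*(g^3 - 4*g^2 - 17*g + 60) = g*(g + 4)*(g^2 - 8*g + 15) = g*(g - 5)*(g + 4)*(g - 3)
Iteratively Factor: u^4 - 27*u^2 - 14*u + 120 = (u - 2)*(u^3 + 2*u^2 - 23*u - 60) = (u - 2)*(u + 4)*(u^2 - 2*u - 15) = (u - 5)*(u - 2)*(u + 4)*(u + 3)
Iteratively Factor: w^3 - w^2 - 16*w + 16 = (w + 4)*(w^2 - 5*w + 4) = (w - 4)*(w + 4)*(w - 1)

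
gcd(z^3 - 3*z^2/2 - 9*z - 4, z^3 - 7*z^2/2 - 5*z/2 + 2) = z - 4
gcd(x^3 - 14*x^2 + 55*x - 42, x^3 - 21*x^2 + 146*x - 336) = x^2 - 13*x + 42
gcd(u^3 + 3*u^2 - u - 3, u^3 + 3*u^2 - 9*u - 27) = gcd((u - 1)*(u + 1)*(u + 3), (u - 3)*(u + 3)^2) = u + 3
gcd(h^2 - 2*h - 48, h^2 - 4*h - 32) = h - 8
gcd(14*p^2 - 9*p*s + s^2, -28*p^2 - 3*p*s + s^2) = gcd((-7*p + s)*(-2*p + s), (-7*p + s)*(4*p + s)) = 7*p - s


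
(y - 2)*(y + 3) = y^2 + y - 6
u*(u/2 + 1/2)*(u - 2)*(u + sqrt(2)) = u^4/2 - u^3/2 + sqrt(2)*u^3/2 - u^2 - sqrt(2)*u^2/2 - sqrt(2)*u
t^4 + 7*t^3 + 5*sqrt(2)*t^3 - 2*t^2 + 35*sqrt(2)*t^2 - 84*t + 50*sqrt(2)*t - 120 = (t + 2)*(t + 5)*(t - sqrt(2))*(t + 6*sqrt(2))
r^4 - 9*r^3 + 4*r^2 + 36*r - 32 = (r - 8)*(r - 2)*(r - 1)*(r + 2)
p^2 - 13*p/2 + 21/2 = (p - 7/2)*(p - 3)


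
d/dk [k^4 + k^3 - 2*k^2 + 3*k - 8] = 4*k^3 + 3*k^2 - 4*k + 3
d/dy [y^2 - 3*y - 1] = 2*y - 3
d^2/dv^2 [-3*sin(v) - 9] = 3*sin(v)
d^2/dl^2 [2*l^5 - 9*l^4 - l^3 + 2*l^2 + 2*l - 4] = 40*l^3 - 108*l^2 - 6*l + 4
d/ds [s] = 1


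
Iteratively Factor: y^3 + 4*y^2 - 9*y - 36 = (y - 3)*(y^2 + 7*y + 12) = (y - 3)*(y + 3)*(y + 4)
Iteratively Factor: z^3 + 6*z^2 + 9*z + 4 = (z + 4)*(z^2 + 2*z + 1) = (z + 1)*(z + 4)*(z + 1)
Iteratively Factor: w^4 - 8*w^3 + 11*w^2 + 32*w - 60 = (w - 5)*(w^3 - 3*w^2 - 4*w + 12) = (w - 5)*(w + 2)*(w^2 - 5*w + 6) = (w - 5)*(w - 3)*(w + 2)*(w - 2)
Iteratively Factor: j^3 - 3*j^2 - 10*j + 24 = (j - 2)*(j^2 - j - 12) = (j - 2)*(j + 3)*(j - 4)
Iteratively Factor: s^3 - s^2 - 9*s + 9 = (s + 3)*(s^2 - 4*s + 3) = (s - 3)*(s + 3)*(s - 1)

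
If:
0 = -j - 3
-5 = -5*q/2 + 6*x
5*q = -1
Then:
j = -3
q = -1/5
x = -11/12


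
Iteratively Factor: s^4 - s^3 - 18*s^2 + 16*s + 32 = (s - 4)*(s^3 + 3*s^2 - 6*s - 8) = (s - 4)*(s + 4)*(s^2 - s - 2) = (s - 4)*(s + 1)*(s + 4)*(s - 2)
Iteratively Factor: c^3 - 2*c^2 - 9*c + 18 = (c + 3)*(c^2 - 5*c + 6) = (c - 2)*(c + 3)*(c - 3)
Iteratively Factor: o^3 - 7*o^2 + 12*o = (o)*(o^2 - 7*o + 12) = o*(o - 4)*(o - 3)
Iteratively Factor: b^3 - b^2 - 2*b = (b - 2)*(b^2 + b) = (b - 2)*(b + 1)*(b)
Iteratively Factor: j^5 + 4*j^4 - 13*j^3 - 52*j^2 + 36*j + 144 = (j + 3)*(j^4 + j^3 - 16*j^2 - 4*j + 48) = (j + 2)*(j + 3)*(j^3 - j^2 - 14*j + 24) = (j - 2)*(j + 2)*(j + 3)*(j^2 + j - 12) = (j - 2)*(j + 2)*(j + 3)*(j + 4)*(j - 3)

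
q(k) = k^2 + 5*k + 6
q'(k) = 2*k + 5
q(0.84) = 10.91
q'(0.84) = 6.68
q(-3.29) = 0.37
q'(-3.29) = -1.58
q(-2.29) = -0.21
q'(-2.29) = 0.42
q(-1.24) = 1.34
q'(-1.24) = 2.52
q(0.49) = 8.69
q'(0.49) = 5.98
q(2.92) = 29.13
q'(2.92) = 10.84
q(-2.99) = -0.01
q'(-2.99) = -0.98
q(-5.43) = 8.33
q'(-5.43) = -5.86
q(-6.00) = 12.00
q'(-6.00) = -7.00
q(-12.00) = 90.00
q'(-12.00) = -19.00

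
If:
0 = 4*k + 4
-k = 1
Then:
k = -1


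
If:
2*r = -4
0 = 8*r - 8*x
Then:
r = -2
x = -2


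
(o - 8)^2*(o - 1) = o^3 - 17*o^2 + 80*o - 64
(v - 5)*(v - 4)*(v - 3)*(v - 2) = v^4 - 14*v^3 + 71*v^2 - 154*v + 120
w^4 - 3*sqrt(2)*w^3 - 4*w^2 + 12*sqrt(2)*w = w*(w - 2)*(w + 2)*(w - 3*sqrt(2))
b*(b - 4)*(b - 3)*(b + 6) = b^4 - b^3 - 30*b^2 + 72*b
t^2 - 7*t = t*(t - 7)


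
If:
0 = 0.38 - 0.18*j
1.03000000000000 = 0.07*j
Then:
No Solution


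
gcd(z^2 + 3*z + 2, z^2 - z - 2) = z + 1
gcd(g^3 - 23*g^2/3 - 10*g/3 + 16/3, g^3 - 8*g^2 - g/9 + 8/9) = g - 8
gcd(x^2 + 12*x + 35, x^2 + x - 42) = x + 7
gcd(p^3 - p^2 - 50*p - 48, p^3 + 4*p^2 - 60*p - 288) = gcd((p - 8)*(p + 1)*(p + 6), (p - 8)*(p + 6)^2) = p^2 - 2*p - 48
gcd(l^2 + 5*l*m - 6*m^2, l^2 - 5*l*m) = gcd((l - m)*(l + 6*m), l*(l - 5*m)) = 1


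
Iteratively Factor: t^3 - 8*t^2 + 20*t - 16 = (t - 2)*(t^2 - 6*t + 8) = (t - 4)*(t - 2)*(t - 2)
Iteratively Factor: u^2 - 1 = (u - 1)*(u + 1)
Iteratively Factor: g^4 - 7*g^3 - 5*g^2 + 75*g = (g - 5)*(g^3 - 2*g^2 - 15*g) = g*(g - 5)*(g^2 - 2*g - 15) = g*(g - 5)*(g + 3)*(g - 5)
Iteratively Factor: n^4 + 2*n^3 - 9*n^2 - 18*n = (n)*(n^3 + 2*n^2 - 9*n - 18) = n*(n - 3)*(n^2 + 5*n + 6) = n*(n - 3)*(n + 3)*(n + 2)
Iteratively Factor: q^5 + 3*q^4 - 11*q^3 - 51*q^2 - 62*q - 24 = (q + 1)*(q^4 + 2*q^3 - 13*q^2 - 38*q - 24) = (q + 1)*(q + 2)*(q^3 - 13*q - 12) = (q - 4)*(q + 1)*(q + 2)*(q^2 + 4*q + 3) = (q - 4)*(q + 1)*(q + 2)*(q + 3)*(q + 1)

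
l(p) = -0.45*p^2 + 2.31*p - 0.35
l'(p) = 2.31 - 0.9*p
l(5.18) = -0.46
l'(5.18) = -2.35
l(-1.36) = -4.32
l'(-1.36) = 3.53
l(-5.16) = -24.25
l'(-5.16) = 6.95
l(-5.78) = -28.74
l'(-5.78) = 7.51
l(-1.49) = -4.79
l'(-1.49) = 3.65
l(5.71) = -1.83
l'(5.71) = -2.83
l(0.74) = 1.11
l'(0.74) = 1.64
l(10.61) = -26.50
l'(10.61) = -7.24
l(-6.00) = -30.41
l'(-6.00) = 7.71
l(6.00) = -2.69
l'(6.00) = -3.09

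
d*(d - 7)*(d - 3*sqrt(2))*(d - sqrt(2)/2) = d^4 - 7*d^3 - 7*sqrt(2)*d^3/2 + 3*d^2 + 49*sqrt(2)*d^2/2 - 21*d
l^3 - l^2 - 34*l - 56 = (l - 7)*(l + 2)*(l + 4)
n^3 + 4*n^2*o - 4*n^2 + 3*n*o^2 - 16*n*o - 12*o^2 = (n - 4)*(n + o)*(n + 3*o)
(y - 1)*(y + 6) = y^2 + 5*y - 6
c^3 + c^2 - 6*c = c*(c - 2)*(c + 3)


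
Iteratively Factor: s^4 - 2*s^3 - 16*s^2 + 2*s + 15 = (s + 3)*(s^3 - 5*s^2 - s + 5) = (s - 1)*(s + 3)*(s^2 - 4*s - 5) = (s - 1)*(s + 1)*(s + 3)*(s - 5)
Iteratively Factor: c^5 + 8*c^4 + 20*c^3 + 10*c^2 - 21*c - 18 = (c - 1)*(c^4 + 9*c^3 + 29*c^2 + 39*c + 18) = (c - 1)*(c + 1)*(c^3 + 8*c^2 + 21*c + 18) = (c - 1)*(c + 1)*(c + 2)*(c^2 + 6*c + 9) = (c - 1)*(c + 1)*(c + 2)*(c + 3)*(c + 3)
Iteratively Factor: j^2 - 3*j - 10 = (j - 5)*(j + 2)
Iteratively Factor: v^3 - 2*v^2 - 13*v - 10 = (v + 2)*(v^2 - 4*v - 5) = (v + 1)*(v + 2)*(v - 5)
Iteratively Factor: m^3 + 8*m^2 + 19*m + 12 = (m + 1)*(m^2 + 7*m + 12) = (m + 1)*(m + 4)*(m + 3)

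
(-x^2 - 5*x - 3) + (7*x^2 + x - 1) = 6*x^2 - 4*x - 4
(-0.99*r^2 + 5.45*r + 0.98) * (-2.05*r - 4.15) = 2.0295*r^3 - 7.064*r^2 - 24.6265*r - 4.067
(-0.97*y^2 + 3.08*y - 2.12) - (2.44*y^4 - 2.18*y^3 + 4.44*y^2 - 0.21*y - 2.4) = -2.44*y^4 + 2.18*y^3 - 5.41*y^2 + 3.29*y + 0.28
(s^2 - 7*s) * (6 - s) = -s^3 + 13*s^2 - 42*s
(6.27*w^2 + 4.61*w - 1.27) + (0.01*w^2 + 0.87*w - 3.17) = 6.28*w^2 + 5.48*w - 4.44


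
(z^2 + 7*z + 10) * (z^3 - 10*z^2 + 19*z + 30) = z^5 - 3*z^4 - 41*z^3 + 63*z^2 + 400*z + 300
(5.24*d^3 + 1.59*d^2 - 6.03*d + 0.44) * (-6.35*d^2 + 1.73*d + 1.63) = -33.274*d^5 - 1.0313*d^4 + 49.5824*d^3 - 10.6342*d^2 - 9.0677*d + 0.7172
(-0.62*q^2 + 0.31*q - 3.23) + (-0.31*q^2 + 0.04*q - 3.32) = -0.93*q^2 + 0.35*q - 6.55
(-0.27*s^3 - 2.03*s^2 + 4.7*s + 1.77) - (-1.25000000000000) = -0.27*s^3 - 2.03*s^2 + 4.7*s + 3.02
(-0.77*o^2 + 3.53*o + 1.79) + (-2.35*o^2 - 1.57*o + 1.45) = -3.12*o^2 + 1.96*o + 3.24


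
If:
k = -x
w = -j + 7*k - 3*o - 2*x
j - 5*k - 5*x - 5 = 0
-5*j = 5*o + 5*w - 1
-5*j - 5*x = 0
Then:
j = 5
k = 5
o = 112/5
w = -136/5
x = -5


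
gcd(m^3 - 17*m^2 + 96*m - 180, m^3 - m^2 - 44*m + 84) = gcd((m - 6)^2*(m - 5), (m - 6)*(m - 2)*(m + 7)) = m - 6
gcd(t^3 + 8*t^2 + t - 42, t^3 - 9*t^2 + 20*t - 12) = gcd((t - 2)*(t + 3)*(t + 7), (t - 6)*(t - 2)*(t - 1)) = t - 2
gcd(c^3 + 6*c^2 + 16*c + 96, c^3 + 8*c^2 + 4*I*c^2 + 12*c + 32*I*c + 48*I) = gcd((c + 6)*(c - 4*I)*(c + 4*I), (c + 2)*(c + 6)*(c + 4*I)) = c^2 + c*(6 + 4*I) + 24*I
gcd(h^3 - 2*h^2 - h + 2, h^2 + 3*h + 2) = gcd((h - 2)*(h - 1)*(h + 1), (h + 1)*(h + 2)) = h + 1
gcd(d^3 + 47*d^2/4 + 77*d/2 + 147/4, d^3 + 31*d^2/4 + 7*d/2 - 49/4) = d^2 + 35*d/4 + 49/4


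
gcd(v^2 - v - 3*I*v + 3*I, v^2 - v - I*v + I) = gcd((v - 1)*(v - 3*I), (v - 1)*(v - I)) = v - 1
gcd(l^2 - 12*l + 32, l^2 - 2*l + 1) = 1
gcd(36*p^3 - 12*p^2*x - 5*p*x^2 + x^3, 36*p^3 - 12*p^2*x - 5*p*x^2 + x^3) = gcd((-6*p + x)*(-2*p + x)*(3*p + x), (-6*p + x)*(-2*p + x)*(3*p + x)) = 36*p^3 - 12*p^2*x - 5*p*x^2 + x^3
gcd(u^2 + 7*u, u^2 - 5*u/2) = u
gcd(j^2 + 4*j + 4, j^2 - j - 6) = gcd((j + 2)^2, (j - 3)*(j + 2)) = j + 2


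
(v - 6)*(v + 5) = v^2 - v - 30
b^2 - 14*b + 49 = (b - 7)^2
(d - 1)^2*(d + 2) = d^3 - 3*d + 2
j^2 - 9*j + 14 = (j - 7)*(j - 2)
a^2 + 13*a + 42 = (a + 6)*(a + 7)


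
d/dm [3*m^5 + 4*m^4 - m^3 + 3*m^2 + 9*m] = 15*m^4 + 16*m^3 - 3*m^2 + 6*m + 9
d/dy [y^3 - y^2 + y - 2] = 3*y^2 - 2*y + 1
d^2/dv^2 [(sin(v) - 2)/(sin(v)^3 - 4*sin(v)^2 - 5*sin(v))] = 2*(-2*sin(v)^3 + 17*sin(v)^2 - 76*sin(v) + 116 + 29/sin(v) - 70/sin(v)^2 - 50/sin(v)^3)/((sin(v) - 5)^3*(sin(v) + 1)^2)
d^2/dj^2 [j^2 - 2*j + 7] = 2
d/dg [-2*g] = -2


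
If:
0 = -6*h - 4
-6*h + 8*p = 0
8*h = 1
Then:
No Solution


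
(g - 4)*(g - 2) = g^2 - 6*g + 8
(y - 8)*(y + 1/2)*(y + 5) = y^3 - 5*y^2/2 - 83*y/2 - 20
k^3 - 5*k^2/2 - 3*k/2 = k*(k - 3)*(k + 1/2)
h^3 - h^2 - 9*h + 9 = (h - 3)*(h - 1)*(h + 3)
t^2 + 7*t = t*(t + 7)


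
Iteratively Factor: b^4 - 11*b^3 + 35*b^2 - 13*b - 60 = (b - 5)*(b^3 - 6*b^2 + 5*b + 12) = (b - 5)*(b + 1)*(b^2 - 7*b + 12) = (b - 5)*(b - 4)*(b + 1)*(b - 3)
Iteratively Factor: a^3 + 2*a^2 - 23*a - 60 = (a + 4)*(a^2 - 2*a - 15) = (a - 5)*(a + 4)*(a + 3)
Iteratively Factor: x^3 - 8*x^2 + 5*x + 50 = (x - 5)*(x^2 - 3*x - 10) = (x - 5)*(x + 2)*(x - 5)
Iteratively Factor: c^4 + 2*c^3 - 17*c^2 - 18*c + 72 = (c + 3)*(c^3 - c^2 - 14*c + 24) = (c - 2)*(c + 3)*(c^2 + c - 12) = (c - 2)*(c + 3)*(c + 4)*(c - 3)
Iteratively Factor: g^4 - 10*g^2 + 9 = (g + 3)*(g^3 - 3*g^2 - g + 3) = (g + 1)*(g + 3)*(g^2 - 4*g + 3) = (g - 1)*(g + 1)*(g + 3)*(g - 3)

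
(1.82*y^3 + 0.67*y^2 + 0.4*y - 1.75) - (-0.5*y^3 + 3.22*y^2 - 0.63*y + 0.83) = 2.32*y^3 - 2.55*y^2 + 1.03*y - 2.58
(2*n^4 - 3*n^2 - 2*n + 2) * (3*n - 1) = 6*n^5 - 2*n^4 - 9*n^3 - 3*n^2 + 8*n - 2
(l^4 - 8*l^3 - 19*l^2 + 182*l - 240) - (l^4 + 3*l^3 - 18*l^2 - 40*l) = -11*l^3 - l^2 + 222*l - 240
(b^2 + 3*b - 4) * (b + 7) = b^3 + 10*b^2 + 17*b - 28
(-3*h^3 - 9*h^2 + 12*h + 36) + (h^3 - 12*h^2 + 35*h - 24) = -2*h^3 - 21*h^2 + 47*h + 12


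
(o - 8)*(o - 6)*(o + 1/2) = o^3 - 27*o^2/2 + 41*o + 24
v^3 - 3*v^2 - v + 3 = (v - 3)*(v - 1)*(v + 1)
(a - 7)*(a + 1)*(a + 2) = a^3 - 4*a^2 - 19*a - 14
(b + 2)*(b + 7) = b^2 + 9*b + 14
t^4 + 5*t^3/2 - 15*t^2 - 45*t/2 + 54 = (t - 3)*(t - 3/2)*(t + 3)*(t + 4)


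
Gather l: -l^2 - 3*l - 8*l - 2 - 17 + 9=-l^2 - 11*l - 10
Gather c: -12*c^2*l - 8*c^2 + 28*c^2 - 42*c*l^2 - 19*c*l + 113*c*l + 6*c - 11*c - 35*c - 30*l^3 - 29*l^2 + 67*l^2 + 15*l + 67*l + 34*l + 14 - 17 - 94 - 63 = c^2*(20 - 12*l) + c*(-42*l^2 + 94*l - 40) - 30*l^3 + 38*l^2 + 116*l - 160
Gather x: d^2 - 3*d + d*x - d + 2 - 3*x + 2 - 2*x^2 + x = d^2 - 4*d - 2*x^2 + x*(d - 2) + 4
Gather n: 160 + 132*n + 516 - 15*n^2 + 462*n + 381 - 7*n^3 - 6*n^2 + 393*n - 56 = -7*n^3 - 21*n^2 + 987*n + 1001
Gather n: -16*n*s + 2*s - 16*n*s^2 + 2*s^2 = n*(-16*s^2 - 16*s) + 2*s^2 + 2*s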